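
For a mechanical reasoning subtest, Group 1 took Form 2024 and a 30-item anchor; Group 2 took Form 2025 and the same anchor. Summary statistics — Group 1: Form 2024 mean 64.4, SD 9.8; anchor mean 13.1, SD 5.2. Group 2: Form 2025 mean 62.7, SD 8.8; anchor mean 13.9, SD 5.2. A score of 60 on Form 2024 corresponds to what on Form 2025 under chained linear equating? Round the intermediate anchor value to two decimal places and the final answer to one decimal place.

57.4

Form 2024 → anchor (Group 1): v = (5.2/9.8)(60 − 64.4) + 13.1 = 10.77
anchor → Form 2025 (Group 2): y = (8.8/5.2)(10.77 − 13.9) + 62.7 = 57.4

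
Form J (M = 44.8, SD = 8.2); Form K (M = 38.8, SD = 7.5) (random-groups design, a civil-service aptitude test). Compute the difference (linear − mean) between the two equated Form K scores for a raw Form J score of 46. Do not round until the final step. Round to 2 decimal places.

Mean-equated: 46 + (38.8 − 44.8) = 40.00
Linear-equated: (7.5/8.2)(46 − 44.8) + 38.8 = 39.898
Difference = 39.898 − 40.00 = -0.10

-0.10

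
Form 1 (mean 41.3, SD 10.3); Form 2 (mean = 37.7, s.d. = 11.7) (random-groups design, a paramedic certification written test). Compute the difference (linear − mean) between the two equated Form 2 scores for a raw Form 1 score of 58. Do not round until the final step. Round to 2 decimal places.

Mean-equated: 58 + (37.7 − 41.3) = 54.40
Linear-equated: (11.7/10.3)(58 − 41.3) + 37.7 = 56.670
Difference = 56.670 − 54.40 = 2.27

2.27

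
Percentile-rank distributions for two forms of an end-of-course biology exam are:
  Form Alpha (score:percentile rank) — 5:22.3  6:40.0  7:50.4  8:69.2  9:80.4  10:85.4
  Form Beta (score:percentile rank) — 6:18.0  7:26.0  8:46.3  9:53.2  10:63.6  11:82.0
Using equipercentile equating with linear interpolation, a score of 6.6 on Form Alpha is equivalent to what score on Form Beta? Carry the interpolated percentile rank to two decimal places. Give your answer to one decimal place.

PR of 6.6 on Form Alpha: 40.0 + (6.6 − 6)/(7 − 6) × (50.4 − 40.0) = 46.24
On Form Beta, PR 46.24 falls between score 7 (PR 26.0) and 8 (PR 46.3).
Interpolate: 7 + (46.24 − 26.0)/(46.3 − 26.0) × (8 − 7) = 8.0

8.0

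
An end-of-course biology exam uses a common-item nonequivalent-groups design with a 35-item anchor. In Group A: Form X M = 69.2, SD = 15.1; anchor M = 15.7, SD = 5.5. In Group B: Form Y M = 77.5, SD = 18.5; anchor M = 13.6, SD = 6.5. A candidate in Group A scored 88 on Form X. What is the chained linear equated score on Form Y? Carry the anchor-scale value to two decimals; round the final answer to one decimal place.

103.0

Form X → anchor (Group A): v = (5.5/15.1)(88 − 69.2) + 15.7 = 22.55
anchor → Form Y (Group B): y = (18.5/6.5)(22.55 − 13.6) + 77.5 = 103.0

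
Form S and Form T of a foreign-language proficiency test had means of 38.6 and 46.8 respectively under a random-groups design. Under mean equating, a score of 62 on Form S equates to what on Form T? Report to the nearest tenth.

Mean equating: y = x + (M_Y − M_X) = 62 + (46.8 − 38.6) = 70.2

70.2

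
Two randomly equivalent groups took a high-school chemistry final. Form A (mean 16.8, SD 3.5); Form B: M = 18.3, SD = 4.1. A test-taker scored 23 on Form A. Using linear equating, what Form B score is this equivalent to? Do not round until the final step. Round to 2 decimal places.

25.56

Linear equating: y = (SD_Y/SD_X)(x − M_X) + M_Y
y = (4.1/3.5)(23 − 16.8) + 18.3
y = 1.171429 × 6.2 + 18.3 = 7.2629 + 18.3 = 25.56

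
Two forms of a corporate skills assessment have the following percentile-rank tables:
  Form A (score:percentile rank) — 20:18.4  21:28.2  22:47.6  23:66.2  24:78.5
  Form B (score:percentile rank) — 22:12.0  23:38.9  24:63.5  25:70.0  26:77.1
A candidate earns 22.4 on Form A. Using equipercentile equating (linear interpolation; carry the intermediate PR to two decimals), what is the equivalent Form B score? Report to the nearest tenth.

23.7

PR of 22.4 on Form A: 47.6 + (22.4 − 22)/(23 − 22) × (66.2 − 47.6) = 55.04
On Form B, PR 55.04 falls between score 23 (PR 38.9) and 24 (PR 63.5).
Interpolate: 23 + (55.04 − 38.9)/(63.5 − 38.9) × (24 − 23) = 23.7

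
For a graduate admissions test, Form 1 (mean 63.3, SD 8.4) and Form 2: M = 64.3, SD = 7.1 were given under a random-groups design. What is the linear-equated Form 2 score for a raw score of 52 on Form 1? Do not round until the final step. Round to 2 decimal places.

54.75

Linear equating: y = (SD_Y/SD_X)(x − M_X) + M_Y
y = (7.1/8.4)(52 − 63.3) + 64.3
y = 0.845238 × -11.3 + 64.3 = -9.5512 + 64.3 = 54.75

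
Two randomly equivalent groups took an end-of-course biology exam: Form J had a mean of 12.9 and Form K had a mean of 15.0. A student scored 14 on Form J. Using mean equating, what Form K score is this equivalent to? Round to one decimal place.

Mean equating: y = x + (M_Y − M_X) = 14 + (15.0 − 12.9) = 16.1

16.1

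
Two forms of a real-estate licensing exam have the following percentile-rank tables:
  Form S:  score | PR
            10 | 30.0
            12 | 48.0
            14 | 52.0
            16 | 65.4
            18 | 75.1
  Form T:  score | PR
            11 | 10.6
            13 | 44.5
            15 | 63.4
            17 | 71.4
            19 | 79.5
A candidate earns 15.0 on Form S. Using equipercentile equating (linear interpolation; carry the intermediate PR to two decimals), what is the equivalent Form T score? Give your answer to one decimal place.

PR of 15.0 on Form S: 52.0 + (15.0 − 14)/(16 − 14) × (65.4 − 52.0) = 58.70
On Form T, PR 58.70 falls between score 13 (PR 44.5) and 15 (PR 63.4).
Interpolate: 13 + (58.70 − 44.5)/(63.4 − 44.5) × (15 − 13) = 14.5

14.5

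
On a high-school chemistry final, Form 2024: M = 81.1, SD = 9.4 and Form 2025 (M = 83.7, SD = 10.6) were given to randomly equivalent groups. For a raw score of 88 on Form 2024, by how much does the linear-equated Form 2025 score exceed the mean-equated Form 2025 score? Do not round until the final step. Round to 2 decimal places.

Mean-equated: 88 + (83.7 − 81.1) = 90.60
Linear-equated: (10.6/9.4)(88 − 81.1) + 83.7 = 91.481
Difference = 91.481 − 90.60 = 0.88

0.88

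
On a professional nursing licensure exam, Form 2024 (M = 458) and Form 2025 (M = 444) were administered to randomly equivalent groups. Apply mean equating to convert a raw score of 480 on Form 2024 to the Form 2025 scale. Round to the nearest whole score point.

Mean equating: y = x + (M_Y − M_X) = 480 + (444 − 458) = 466

466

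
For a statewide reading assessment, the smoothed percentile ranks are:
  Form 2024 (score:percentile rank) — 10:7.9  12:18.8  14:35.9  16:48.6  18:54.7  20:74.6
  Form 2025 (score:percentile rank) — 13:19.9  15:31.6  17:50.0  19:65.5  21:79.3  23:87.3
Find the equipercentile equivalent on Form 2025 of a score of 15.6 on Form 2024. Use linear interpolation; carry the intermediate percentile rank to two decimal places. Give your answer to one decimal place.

PR of 15.6 on Form 2024: 35.9 + (15.6 − 14)/(16 − 14) × (48.6 − 35.9) = 46.06
On Form 2025, PR 46.06 falls between score 15 (PR 31.6) and 17 (PR 50.0).
Interpolate: 15 + (46.06 − 31.6)/(50.0 − 31.6) × (17 − 15) = 16.6

16.6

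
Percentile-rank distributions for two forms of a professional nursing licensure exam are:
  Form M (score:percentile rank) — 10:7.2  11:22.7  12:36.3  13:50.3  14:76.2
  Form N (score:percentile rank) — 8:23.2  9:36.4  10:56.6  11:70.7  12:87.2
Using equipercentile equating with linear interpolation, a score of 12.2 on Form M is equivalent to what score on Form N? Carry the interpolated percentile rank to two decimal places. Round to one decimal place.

PR of 12.2 on Form M: 36.3 + (12.2 − 12)/(13 − 12) × (50.3 − 36.3) = 39.10
On Form N, PR 39.10 falls between score 9 (PR 36.4) and 10 (PR 56.6).
Interpolate: 9 + (39.10 − 36.4)/(56.6 − 36.4) × (10 − 9) = 9.1

9.1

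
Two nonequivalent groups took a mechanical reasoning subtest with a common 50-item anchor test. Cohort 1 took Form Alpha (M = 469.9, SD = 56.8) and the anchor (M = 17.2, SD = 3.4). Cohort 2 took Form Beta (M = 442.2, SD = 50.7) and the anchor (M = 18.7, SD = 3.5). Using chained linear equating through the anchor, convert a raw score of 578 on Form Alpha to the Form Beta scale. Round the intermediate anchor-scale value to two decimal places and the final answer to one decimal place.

514.2

Form Alpha → anchor (Cohort 1): v = (3.4/56.8)(578 − 469.9) + 17.2 = 23.67
anchor → Form Beta (Cohort 2): y = (50.7/3.5)(23.67 − 18.7) + 442.2 = 514.2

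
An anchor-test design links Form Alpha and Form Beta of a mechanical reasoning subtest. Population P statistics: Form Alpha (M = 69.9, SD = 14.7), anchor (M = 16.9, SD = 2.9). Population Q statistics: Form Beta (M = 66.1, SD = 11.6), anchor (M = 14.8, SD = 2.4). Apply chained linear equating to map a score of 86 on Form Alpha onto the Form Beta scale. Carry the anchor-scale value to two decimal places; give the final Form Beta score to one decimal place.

Form Alpha → anchor (Population P): v = (2.9/14.7)(86 − 69.9) + 16.9 = 20.08
anchor → Form Beta (Population Q): y = (11.6/2.4)(20.08 − 14.8) + 66.1 = 91.6

91.6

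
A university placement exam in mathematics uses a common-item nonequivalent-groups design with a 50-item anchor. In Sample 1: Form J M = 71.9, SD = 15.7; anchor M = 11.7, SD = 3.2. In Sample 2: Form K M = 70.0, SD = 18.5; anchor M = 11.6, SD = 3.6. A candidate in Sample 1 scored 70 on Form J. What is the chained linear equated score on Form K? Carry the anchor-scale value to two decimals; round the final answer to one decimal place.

Form J → anchor (Sample 1): v = (3.2/15.7)(70 − 71.9) + 11.7 = 11.31
anchor → Form K (Sample 2): y = (18.5/3.6)(11.31 − 11.6) + 70.0 = 68.5

68.5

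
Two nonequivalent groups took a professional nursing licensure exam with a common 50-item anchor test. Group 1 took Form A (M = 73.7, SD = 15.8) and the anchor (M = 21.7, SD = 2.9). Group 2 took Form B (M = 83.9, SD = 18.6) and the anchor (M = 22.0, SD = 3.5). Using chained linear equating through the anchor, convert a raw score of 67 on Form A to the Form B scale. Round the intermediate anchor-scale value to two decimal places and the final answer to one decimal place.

75.8

Form A → anchor (Group 1): v = (2.9/15.8)(67 − 73.7) + 21.7 = 20.47
anchor → Form B (Group 2): y = (18.6/3.5)(20.47 − 22.0) + 83.9 = 75.8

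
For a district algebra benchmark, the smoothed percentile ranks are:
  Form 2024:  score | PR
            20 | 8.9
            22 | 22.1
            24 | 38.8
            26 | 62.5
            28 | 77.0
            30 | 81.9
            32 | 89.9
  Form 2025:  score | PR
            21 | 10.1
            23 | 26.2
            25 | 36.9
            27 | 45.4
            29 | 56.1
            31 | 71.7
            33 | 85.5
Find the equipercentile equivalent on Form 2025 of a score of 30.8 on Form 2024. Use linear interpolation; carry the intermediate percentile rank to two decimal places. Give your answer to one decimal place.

PR of 30.8 on Form 2024: 81.9 + (30.8 − 30)/(32 − 30) × (89.9 − 81.9) = 85.10
On Form 2025, PR 85.10 falls between score 31 (PR 71.7) and 33 (PR 85.5).
Interpolate: 31 + (85.10 − 71.7)/(85.5 − 71.7) × (33 − 31) = 32.9

32.9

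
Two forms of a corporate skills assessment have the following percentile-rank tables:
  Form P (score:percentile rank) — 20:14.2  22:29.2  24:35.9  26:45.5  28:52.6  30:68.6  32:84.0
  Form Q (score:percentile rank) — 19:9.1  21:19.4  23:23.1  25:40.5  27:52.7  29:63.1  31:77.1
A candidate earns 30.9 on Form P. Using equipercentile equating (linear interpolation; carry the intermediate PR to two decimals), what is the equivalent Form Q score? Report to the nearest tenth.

PR of 30.9 on Form P: 68.6 + (30.9 − 30)/(32 − 30) × (84.0 − 68.6) = 75.53
On Form Q, PR 75.53 falls between score 29 (PR 63.1) and 31 (PR 77.1).
Interpolate: 29 + (75.53 − 63.1)/(77.1 − 63.1) × (31 − 29) = 30.8

30.8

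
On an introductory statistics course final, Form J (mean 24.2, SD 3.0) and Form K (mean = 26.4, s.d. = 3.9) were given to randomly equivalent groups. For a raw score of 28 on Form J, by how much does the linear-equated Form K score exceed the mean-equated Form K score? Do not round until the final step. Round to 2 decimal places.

1.14

Mean-equated: 28 + (26.4 − 24.2) = 30.20
Linear-equated: (3.9/3.0)(28 − 24.2) + 26.4 = 31.340
Difference = 31.340 − 30.20 = 1.14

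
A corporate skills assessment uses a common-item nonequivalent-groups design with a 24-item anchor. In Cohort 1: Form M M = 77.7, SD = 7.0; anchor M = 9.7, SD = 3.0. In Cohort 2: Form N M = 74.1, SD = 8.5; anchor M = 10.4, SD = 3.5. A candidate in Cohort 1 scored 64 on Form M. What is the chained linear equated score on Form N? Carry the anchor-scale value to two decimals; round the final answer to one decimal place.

58.1

Form M → anchor (Cohort 1): v = (3.0/7.0)(64 − 77.7) + 9.7 = 3.83
anchor → Form N (Cohort 2): y = (8.5/3.5)(3.83 − 10.4) + 74.1 = 58.1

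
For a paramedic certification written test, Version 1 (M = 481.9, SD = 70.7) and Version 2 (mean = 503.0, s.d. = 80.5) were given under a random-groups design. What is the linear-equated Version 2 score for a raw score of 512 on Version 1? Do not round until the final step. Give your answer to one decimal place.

537.3

Linear equating: y = (SD_Y/SD_X)(x − M_X) + M_Y
y = (80.5/70.7)(512 − 481.9) + 503.0
y = 1.138614 × 30.1 + 503.0 = 34.2723 + 503.0 = 537.3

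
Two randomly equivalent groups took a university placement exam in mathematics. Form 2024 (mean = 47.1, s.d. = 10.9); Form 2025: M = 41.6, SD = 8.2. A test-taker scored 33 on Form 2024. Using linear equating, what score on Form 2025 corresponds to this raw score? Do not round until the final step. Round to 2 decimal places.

30.99

Linear equating: y = (SD_Y/SD_X)(x − M_X) + M_Y
y = (8.2/10.9)(33 − 47.1) + 41.6
y = 0.752294 × -14.1 + 41.6 = -10.6073 + 41.6 = 30.99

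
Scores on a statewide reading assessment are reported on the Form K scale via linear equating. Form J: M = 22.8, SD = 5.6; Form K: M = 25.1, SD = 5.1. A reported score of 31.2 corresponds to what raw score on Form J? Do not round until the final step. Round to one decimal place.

29.5

Invert y = (SD_Y/SD_X)(x − M_X) + M_Y:
x = (SD_X/SD_Y)(y − M_Y) + M_X = (5.6/5.1)(31.2 − 25.1) + 22.8
x = 1.098039 × 6.100 + 22.8 = 29.5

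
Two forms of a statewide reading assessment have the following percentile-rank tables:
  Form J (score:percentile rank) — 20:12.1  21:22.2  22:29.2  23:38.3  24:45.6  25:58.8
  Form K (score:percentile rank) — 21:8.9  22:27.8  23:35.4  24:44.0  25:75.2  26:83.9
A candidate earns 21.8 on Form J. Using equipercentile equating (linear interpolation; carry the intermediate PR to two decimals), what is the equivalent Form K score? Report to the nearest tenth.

PR of 21.8 on Form J: 22.2 + (21.8 − 21)/(22 − 21) × (29.2 − 22.2) = 27.80
On Form K, PR 27.80 falls between score 21 (PR 8.9) and 22 (PR 27.8).
Interpolate: 21 + (27.80 − 8.9)/(27.8 − 8.9) × (22 − 21) = 22.0

22.0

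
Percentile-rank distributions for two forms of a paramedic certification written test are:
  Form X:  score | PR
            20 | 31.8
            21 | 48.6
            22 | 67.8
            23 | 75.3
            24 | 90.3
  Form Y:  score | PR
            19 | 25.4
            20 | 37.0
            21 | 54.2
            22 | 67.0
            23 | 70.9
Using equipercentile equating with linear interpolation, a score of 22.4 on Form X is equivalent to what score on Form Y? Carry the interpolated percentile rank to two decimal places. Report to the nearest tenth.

PR of 22.4 on Form X: 67.8 + (22.4 − 22)/(23 − 22) × (75.3 − 67.8) = 70.80
On Form Y, PR 70.80 falls between score 22 (PR 67.0) and 23 (PR 70.9).
Interpolate: 22 + (70.80 − 67.0)/(70.9 − 67.0) × (23 − 22) = 23.0

23.0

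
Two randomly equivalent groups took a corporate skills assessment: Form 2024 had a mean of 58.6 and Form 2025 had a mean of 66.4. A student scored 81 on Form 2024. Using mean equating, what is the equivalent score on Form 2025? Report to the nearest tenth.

Mean equating: y = x + (M_Y − M_X) = 81 + (66.4 − 58.6) = 88.8

88.8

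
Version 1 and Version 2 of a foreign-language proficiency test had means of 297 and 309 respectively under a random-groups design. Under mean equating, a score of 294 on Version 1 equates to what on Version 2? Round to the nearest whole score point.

Mean equating: y = x + (M_Y − M_X) = 294 + (309 − 297) = 306

306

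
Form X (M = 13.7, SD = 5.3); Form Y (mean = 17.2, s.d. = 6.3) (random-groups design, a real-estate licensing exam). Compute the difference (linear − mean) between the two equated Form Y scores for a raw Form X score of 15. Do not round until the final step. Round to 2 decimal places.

Mean-equated: 15 + (17.2 − 13.7) = 18.50
Linear-equated: (6.3/5.3)(15 − 13.7) + 17.2 = 18.745
Difference = 18.745 − 18.50 = 0.25

0.25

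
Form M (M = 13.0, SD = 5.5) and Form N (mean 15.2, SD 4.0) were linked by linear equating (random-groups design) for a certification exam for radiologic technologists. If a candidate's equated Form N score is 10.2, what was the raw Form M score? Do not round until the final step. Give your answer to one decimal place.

6.1

Invert y = (SD_Y/SD_X)(x − M_X) + M_Y:
x = (SD_X/SD_Y)(y − M_Y) + M_X = (5.5/4.0)(10.2 − 15.2) + 13.0
x = 1.375000 × -5.000 + 13.0 = 6.1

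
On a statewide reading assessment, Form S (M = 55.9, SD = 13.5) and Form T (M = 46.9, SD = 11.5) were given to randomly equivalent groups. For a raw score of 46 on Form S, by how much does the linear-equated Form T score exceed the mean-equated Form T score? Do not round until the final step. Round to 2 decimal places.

Mean-equated: 46 + (46.9 − 55.9) = 37.00
Linear-equated: (11.5/13.5)(46 − 55.9) + 46.9 = 38.467
Difference = 38.467 − 37.00 = 1.47

1.47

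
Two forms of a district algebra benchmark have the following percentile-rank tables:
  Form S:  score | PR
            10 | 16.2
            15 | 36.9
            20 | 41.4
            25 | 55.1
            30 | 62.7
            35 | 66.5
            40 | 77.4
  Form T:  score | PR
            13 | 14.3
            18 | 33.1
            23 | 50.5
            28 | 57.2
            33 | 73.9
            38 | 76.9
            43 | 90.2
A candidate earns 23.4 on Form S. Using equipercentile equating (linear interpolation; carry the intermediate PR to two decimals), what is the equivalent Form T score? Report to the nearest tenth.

23.2

PR of 23.4 on Form S: 41.4 + (23.4 − 20)/(25 − 20) × (55.1 − 41.4) = 50.72
On Form T, PR 50.72 falls between score 23 (PR 50.5) and 28 (PR 57.2).
Interpolate: 23 + (50.72 − 50.5)/(57.2 − 50.5) × (28 − 23) = 23.2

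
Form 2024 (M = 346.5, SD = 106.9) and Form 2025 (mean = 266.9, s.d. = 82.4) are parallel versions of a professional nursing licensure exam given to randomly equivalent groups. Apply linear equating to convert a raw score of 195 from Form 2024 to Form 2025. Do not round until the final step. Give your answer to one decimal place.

Linear equating: y = (SD_Y/SD_X)(x − M_X) + M_Y
y = (82.4/106.9)(195 − 346.5) + 266.9
y = 0.770814 × -151.5 + 266.9 = -116.7783 + 266.9 = 150.1

150.1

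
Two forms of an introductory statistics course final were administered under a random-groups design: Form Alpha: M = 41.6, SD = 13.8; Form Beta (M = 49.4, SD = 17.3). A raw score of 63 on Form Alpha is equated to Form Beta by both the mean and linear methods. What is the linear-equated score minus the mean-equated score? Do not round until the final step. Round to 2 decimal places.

Mean-equated: 63 + (49.4 − 41.6) = 70.80
Linear-equated: (17.3/13.8)(63 − 41.6) + 49.4 = 76.228
Difference = 76.228 − 70.80 = 5.43

5.43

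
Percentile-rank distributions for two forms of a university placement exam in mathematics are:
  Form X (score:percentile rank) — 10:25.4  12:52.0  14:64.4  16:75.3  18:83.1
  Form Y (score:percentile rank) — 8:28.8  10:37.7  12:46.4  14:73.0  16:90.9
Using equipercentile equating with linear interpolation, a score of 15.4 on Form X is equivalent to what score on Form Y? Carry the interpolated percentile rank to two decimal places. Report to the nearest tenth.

13.9

PR of 15.4 on Form X: 64.4 + (15.4 − 14)/(16 − 14) × (75.3 − 64.4) = 72.03
On Form Y, PR 72.03 falls between score 12 (PR 46.4) and 14 (PR 73.0).
Interpolate: 12 + (72.03 − 46.4)/(73.0 − 46.4) × (14 − 12) = 13.9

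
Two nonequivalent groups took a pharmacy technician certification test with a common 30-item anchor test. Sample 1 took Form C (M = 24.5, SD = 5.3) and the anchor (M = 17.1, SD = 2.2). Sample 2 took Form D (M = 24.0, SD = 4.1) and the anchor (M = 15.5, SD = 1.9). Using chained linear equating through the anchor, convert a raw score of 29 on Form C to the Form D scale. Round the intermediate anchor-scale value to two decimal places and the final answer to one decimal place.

Form C → anchor (Sample 1): v = (2.2/5.3)(29 − 24.5) + 17.1 = 18.97
anchor → Form D (Sample 2): y = (4.1/1.9)(18.97 − 15.5) + 24.0 = 31.5

31.5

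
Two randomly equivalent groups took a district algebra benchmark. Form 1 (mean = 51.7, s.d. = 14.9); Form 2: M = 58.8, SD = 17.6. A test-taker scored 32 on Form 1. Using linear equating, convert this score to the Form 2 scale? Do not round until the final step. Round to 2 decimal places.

35.53

Linear equating: y = (SD_Y/SD_X)(x − M_X) + M_Y
y = (17.6/14.9)(32 − 51.7) + 58.8
y = 1.181208 × -19.7 + 58.8 = -23.2698 + 58.8 = 35.53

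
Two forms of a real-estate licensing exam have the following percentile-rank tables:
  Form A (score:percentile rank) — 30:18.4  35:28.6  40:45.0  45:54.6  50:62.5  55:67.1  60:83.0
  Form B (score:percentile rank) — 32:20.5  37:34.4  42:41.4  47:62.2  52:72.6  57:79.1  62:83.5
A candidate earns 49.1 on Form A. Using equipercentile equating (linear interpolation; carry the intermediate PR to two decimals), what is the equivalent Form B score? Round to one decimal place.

PR of 49.1 on Form A: 54.6 + (49.1 − 45)/(50 − 45) × (62.5 − 54.6) = 61.08
On Form B, PR 61.08 falls between score 42 (PR 41.4) and 47 (PR 62.2).
Interpolate: 42 + (61.08 − 41.4)/(62.2 − 41.4) × (47 − 42) = 46.7

46.7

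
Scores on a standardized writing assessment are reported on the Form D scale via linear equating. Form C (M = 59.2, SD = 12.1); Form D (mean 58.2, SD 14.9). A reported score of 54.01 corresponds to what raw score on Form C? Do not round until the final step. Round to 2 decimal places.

Invert y = (SD_Y/SD_X)(x − M_X) + M_Y:
x = (SD_X/SD_Y)(y − M_Y) + M_X = (12.1/14.9)(54.01 − 58.2) + 59.2
x = 0.812081 × -4.190 + 59.2 = 55.80

55.80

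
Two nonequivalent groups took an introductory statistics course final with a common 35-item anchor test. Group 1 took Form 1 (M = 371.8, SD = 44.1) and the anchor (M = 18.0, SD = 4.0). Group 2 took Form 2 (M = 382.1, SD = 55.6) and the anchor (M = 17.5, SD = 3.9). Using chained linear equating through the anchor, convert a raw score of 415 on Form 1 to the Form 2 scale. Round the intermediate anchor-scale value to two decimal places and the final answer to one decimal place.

Form 1 → anchor (Group 1): v = (4.0/44.1)(415 − 371.8) + 18.0 = 21.92
anchor → Form 2 (Group 2): y = (55.6/3.9)(21.92 − 17.5) + 382.1 = 445.1

445.1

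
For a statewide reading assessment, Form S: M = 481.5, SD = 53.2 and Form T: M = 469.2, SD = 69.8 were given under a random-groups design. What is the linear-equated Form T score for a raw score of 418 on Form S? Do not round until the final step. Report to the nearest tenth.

Linear equating: y = (SD_Y/SD_X)(x − M_X) + M_Y
y = (69.8/53.2)(418 − 481.5) + 469.2
y = 1.312030 × -63.5 + 469.2 = -83.3139 + 469.2 = 385.9

385.9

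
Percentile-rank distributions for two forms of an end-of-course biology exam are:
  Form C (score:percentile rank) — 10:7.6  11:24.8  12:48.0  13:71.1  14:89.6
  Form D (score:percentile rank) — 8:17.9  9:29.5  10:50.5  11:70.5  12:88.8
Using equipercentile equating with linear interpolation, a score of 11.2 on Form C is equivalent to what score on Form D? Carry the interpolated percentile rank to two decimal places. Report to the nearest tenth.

9.0

PR of 11.2 on Form C: 24.8 + (11.2 − 11)/(12 − 11) × (48.0 − 24.8) = 29.44
On Form D, PR 29.44 falls between score 8 (PR 17.9) and 9 (PR 29.5).
Interpolate: 8 + (29.44 − 17.9)/(29.5 − 17.9) × (9 − 8) = 9.0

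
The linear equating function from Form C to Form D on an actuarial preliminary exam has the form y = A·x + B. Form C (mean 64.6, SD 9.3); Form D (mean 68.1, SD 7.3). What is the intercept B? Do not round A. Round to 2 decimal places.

17.39

A = SD_Y / SD_X = 7.3 / 9.3 = 0.784946
B = M_Y − A·M_X = 68.1 − 0.784946 × 64.6 = 17.39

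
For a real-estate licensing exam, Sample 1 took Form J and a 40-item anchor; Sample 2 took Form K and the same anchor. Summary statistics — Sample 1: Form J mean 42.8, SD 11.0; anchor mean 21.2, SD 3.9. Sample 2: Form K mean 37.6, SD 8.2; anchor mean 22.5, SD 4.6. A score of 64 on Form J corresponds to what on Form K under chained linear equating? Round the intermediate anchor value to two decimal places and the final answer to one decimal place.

Form J → anchor (Sample 1): v = (3.9/11.0)(64 − 42.8) + 21.2 = 28.72
anchor → Form K (Sample 2): y = (8.2/4.6)(28.72 − 22.5) + 37.6 = 48.7

48.7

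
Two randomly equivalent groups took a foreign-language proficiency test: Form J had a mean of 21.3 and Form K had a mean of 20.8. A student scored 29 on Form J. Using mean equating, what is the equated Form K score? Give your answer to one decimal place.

Mean equating: y = x + (M_Y − M_X) = 29 + (20.8 − 21.3) = 28.5

28.5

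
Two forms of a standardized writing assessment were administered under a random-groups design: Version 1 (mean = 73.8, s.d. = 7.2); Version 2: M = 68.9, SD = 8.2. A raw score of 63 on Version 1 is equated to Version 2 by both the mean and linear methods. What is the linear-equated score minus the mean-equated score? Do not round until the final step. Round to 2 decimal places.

-1.50

Mean-equated: 63 + (68.9 − 73.8) = 58.10
Linear-equated: (8.2/7.2)(63 − 73.8) + 68.9 = 56.600
Difference = 56.600 − 58.10 = -1.50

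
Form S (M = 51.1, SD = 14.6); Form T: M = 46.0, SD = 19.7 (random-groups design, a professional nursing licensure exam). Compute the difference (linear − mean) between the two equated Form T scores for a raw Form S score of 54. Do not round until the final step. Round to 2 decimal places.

Mean-equated: 54 + (46.0 − 51.1) = 48.90
Linear-equated: (19.7/14.6)(54 − 51.1) + 46.0 = 49.913
Difference = 49.913 − 48.90 = 1.01

1.01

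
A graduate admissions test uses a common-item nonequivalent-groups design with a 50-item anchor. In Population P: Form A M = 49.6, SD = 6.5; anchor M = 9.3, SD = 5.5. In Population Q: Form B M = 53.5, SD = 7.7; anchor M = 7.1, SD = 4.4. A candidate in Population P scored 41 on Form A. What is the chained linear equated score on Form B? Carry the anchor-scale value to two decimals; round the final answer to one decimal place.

Form A → anchor (Population P): v = (5.5/6.5)(41 − 49.6) + 9.3 = 2.02
anchor → Form B (Population Q): y = (7.7/4.4)(2.02 − 7.1) + 53.5 = 44.6

44.6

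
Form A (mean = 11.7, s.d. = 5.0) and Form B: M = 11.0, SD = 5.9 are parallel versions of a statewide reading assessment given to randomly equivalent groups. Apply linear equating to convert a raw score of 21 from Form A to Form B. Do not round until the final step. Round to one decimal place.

22.0

Linear equating: y = (SD_Y/SD_X)(x − M_X) + M_Y
y = (5.9/5.0)(21 − 11.7) + 11.0
y = 1.180000 × 9.3 + 11.0 = 10.9740 + 11.0 = 22.0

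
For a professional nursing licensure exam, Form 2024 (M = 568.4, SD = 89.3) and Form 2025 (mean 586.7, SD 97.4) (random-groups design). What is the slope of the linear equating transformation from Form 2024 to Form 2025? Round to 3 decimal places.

1.091

A = SD_Y / SD_X = 97.4 / 89.3 = 1.091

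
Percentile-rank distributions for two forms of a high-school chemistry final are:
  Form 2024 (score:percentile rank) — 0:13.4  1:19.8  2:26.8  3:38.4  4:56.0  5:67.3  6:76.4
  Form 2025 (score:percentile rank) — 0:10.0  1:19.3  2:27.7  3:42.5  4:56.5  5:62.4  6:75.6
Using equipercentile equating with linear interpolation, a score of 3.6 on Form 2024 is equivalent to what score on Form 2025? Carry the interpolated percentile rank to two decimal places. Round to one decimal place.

PR of 3.6 on Form 2024: 38.4 + (3.6 − 3)/(4 − 3) × (56.0 − 38.4) = 48.96
On Form 2025, PR 48.96 falls between score 3 (PR 42.5) and 4 (PR 56.5).
Interpolate: 3 + (48.96 − 42.5)/(56.5 − 42.5) × (4 − 3) = 3.5

3.5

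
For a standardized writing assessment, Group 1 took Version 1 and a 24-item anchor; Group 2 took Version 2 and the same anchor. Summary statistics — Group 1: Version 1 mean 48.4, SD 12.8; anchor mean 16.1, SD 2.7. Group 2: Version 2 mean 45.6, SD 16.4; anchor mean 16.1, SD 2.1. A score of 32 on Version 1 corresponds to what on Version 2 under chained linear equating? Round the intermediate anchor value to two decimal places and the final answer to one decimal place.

Version 1 → anchor (Group 1): v = (2.7/12.8)(32 − 48.4) + 16.1 = 12.64
anchor → Version 2 (Group 2): y = (16.4/2.1)(12.64 − 16.1) + 45.6 = 18.6

18.6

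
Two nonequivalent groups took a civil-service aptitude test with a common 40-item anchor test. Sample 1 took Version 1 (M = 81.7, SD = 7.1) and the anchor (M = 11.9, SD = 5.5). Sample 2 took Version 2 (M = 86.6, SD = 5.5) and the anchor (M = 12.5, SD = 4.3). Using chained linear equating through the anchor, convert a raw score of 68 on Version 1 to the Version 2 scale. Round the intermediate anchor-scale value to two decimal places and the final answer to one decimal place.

Version 1 → anchor (Sample 1): v = (5.5/7.1)(68 − 81.7) + 11.9 = 1.29
anchor → Version 2 (Sample 2): y = (5.5/4.3)(1.29 − 12.5) + 86.6 = 72.3

72.3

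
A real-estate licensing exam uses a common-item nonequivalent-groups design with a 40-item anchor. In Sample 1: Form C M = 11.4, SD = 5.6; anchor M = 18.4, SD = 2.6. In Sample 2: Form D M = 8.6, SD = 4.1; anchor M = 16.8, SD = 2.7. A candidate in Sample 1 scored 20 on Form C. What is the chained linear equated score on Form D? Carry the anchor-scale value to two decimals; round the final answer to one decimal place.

Form C → anchor (Sample 1): v = (2.6/5.6)(20 − 11.4) + 18.4 = 22.39
anchor → Form D (Sample 2): y = (4.1/2.7)(22.39 − 16.8) + 8.6 = 17.1

17.1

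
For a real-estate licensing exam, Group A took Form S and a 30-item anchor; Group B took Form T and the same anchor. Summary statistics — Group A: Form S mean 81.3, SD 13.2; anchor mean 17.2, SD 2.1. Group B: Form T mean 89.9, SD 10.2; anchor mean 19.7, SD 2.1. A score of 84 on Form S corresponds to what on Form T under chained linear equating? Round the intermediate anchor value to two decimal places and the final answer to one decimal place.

79.8

Form S → anchor (Group A): v = (2.1/13.2)(84 − 81.3) + 17.2 = 17.63
anchor → Form T (Group B): y = (10.2/2.1)(17.63 − 19.7) + 89.9 = 79.8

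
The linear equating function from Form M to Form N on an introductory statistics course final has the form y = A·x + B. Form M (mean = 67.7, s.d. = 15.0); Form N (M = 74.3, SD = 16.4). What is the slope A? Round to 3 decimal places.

1.093

A = SD_Y / SD_X = 16.4 / 15.0 = 1.093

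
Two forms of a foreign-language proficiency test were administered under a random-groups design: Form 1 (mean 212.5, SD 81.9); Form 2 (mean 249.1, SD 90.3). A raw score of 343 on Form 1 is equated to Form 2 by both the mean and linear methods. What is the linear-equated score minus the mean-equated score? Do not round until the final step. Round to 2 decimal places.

Mean-equated: 343 + (249.1 − 212.5) = 379.60
Linear-equated: (90.3/81.9)(343 − 212.5) + 249.1 = 392.985
Difference = 392.985 − 379.60 = 13.38

13.38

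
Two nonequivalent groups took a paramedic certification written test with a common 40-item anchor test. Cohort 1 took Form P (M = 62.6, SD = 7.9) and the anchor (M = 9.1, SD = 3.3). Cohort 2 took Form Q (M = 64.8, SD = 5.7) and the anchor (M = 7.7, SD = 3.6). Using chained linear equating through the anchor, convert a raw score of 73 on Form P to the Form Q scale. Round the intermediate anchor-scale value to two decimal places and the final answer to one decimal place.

Form P → anchor (Cohort 1): v = (3.3/7.9)(73 − 62.6) + 9.1 = 13.44
anchor → Form Q (Cohort 2): y = (5.7/3.6)(13.44 − 7.7) + 64.8 = 73.9

73.9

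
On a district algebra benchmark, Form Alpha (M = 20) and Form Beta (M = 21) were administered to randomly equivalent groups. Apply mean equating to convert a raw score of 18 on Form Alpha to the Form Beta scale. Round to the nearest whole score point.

19

Mean equating: y = x + (M_Y − M_X) = 18 + (21 − 20) = 19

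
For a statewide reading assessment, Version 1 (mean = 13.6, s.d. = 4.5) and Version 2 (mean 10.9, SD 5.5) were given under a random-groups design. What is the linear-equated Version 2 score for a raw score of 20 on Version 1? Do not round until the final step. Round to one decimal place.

Linear equating: y = (SD_Y/SD_X)(x − M_X) + M_Y
y = (5.5/4.5)(20 − 13.6) + 10.9
y = 1.222222 × 6.4 + 10.9 = 7.8222 + 10.9 = 18.7

18.7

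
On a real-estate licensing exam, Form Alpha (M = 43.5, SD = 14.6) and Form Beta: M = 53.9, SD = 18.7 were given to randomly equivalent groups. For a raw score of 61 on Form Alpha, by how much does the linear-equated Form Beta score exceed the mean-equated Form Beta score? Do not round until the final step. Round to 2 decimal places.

4.91

Mean-equated: 61 + (53.9 − 43.5) = 71.40
Linear-equated: (18.7/14.6)(61 − 43.5) + 53.9 = 76.314
Difference = 76.314 − 71.40 = 4.91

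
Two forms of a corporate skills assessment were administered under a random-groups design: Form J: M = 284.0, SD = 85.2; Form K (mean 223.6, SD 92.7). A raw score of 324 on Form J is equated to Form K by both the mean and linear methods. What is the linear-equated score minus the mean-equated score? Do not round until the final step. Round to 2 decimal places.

3.52

Mean-equated: 324 + (223.6 − 284.0) = 263.60
Linear-equated: (92.7/85.2)(324 − 284.0) + 223.6 = 267.121
Difference = 267.121 − 263.60 = 3.52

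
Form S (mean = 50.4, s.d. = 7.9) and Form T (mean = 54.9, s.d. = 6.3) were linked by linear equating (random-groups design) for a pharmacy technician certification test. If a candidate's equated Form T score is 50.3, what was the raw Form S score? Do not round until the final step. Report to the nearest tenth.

44.6

Invert y = (SD_Y/SD_X)(x − M_X) + M_Y:
x = (SD_X/SD_Y)(y − M_Y) + M_X = (7.9/6.3)(50.3 − 54.9) + 50.4
x = 1.253968 × -4.600 + 50.4 = 44.6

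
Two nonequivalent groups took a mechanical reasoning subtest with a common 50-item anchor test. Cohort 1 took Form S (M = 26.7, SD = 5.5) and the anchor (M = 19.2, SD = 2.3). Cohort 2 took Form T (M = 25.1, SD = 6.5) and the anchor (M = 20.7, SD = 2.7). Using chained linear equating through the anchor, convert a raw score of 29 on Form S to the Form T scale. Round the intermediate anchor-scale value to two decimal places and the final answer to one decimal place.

23.8

Form S → anchor (Cohort 1): v = (2.3/5.5)(29 − 26.7) + 19.2 = 20.16
anchor → Form T (Cohort 2): y = (6.5/2.7)(20.16 − 20.7) + 25.1 = 23.8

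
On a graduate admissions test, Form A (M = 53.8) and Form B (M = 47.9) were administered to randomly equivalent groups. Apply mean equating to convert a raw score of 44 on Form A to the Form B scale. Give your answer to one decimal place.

38.1

Mean equating: y = x + (M_Y − M_X) = 44 + (47.9 − 53.8) = 38.1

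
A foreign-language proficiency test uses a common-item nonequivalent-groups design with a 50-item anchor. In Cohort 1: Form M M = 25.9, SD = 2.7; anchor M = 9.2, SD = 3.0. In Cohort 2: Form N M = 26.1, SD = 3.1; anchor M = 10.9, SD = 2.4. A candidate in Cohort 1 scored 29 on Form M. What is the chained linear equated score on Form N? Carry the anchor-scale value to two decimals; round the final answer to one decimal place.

Form M → anchor (Cohort 1): v = (3.0/2.7)(29 − 25.9) + 9.2 = 12.64
anchor → Form N (Cohort 2): y = (3.1/2.4)(12.64 − 10.9) + 26.1 = 28.3

28.3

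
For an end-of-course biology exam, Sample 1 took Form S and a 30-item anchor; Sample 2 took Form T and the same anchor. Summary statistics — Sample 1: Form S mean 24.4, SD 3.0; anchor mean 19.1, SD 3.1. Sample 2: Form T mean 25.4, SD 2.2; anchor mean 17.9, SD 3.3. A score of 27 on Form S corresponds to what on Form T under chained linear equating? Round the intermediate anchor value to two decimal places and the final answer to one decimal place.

28.0

Form S → anchor (Sample 1): v = (3.1/3.0)(27 − 24.4) + 19.1 = 21.79
anchor → Form T (Sample 2): y = (2.2/3.3)(21.79 − 17.9) + 25.4 = 28.0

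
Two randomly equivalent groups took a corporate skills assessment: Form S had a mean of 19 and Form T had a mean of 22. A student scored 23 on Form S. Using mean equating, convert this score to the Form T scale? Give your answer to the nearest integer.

Mean equating: y = x + (M_Y − M_X) = 23 + (22 − 19) = 26

26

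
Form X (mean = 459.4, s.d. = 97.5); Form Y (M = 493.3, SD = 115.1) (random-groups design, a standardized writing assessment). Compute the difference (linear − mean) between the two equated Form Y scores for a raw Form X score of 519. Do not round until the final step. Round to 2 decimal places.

Mean-equated: 519 + (493.3 − 459.4) = 552.90
Linear-equated: (115.1/97.5)(519 − 459.4) + 493.3 = 563.659
Difference = 563.659 − 552.90 = 10.76

10.76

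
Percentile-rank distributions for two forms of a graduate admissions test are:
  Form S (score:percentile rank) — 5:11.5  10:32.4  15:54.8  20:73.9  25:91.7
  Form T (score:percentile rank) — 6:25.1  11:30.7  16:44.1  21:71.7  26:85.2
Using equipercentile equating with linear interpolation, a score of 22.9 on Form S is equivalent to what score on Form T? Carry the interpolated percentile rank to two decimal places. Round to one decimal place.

PR of 22.9 on Form S: 73.9 + (22.9 − 20)/(25 − 20) × (91.7 − 73.9) = 84.22
On Form T, PR 84.22 falls between score 21 (PR 71.7) and 26 (PR 85.2).
Interpolate: 21 + (84.22 − 71.7)/(85.2 − 71.7) × (26 − 21) = 25.6

25.6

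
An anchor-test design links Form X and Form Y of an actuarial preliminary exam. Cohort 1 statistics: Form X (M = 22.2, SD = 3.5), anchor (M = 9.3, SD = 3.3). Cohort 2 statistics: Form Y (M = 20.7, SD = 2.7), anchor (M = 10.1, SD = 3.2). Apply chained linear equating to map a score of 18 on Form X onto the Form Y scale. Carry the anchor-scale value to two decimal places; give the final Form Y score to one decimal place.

16.7

Form X → anchor (Cohort 1): v = (3.3/3.5)(18 − 22.2) + 9.3 = 5.34
anchor → Form Y (Cohort 2): y = (2.7/3.2)(5.34 − 10.1) + 20.7 = 16.7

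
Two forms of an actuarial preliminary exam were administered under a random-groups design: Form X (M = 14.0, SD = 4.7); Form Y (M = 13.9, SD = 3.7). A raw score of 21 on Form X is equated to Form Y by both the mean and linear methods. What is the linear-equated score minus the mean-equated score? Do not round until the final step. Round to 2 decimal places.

-1.49

Mean-equated: 21 + (13.9 − 14.0) = 20.90
Linear-equated: (3.7/4.7)(21 − 14.0) + 13.9 = 19.411
Difference = 19.411 − 20.90 = -1.49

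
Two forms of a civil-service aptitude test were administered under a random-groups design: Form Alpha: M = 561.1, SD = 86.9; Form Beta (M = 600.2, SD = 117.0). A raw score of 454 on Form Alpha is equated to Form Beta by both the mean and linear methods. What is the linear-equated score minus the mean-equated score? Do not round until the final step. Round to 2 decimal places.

-37.10

Mean-equated: 454 + (600.2 − 561.1) = 493.10
Linear-equated: (117.0/86.9)(454 − 561.1) + 600.2 = 456.003
Difference = 456.003 − 493.10 = -37.10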